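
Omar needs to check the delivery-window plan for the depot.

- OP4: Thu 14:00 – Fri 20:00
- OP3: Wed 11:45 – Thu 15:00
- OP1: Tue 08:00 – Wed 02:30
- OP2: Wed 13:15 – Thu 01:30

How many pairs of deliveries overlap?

2

Sorted by start: OP1, OP3, OP2, OP4.
OP3 starts after OP1 ends; OP1 is clear from here.
OP2 starts before OP3 ends → OP3 and OP2 overlap.
OP4 starts before OP3 ends → OP3 and OP4 overlap.
OP4 starts after OP2 ends.
Overlapping pairs: OP2 & OP3, OP3 & OP4 — 2 in total.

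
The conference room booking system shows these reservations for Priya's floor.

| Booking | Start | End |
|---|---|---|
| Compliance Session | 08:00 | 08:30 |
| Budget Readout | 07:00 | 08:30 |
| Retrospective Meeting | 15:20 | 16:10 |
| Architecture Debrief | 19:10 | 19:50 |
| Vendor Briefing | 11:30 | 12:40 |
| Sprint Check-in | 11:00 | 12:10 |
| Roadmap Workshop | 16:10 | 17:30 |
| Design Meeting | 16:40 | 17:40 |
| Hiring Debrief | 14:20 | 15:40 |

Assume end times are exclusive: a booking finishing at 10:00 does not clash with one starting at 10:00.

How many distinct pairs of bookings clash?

Two intervals overlap when each starts before the other ends.
Sorted by start: Budget Readout, Compliance Session, Sprint Check-in, Vendor Briefing, Hiring Debrief, Retrospective Meeting, Roadmap Workshop, Design Meeting, Architecture Debrief.
Compliance Session starts before Budget Readout ends → Budget Readout and Compliance Session overlap.
Sprint Check-in starts after Budget Readout ends, so nothing later overlaps Budget Readout either.
Sprint Check-in starts after Compliance Session ends, so nothing later overlaps Compliance Session either.
Vendor Briefing starts before Sprint Check-in ends → Sprint Check-in and Vendor Briefing overlap.
Hiring Debrief starts after Sprint Check-in ends, so nothing later overlaps Sprint Check-in either.
Hiring Debrief starts after Vendor Briefing ends, so nothing later overlaps Vendor Briefing either.
Retrospective Meeting starts before Hiring Debrief ends → Hiring Debrief and Retrospective Meeting overlap.
Roadmap Workshop starts after Hiring Debrief ends, so nothing later overlaps Hiring Debrief either.
Roadmap Workshop starts exactly when Retrospective Meeting ends (back-to-back, no overlap), so nothing later overlaps Retrospective Meeting either.
Design Meeting starts before Roadmap Workshop ends → Roadmap Workshop and Design Meeting overlap.
Architecture Debrief starts after Roadmap Workshop ends.
Architecture Debrief starts after Design Meeting ends.
Overlapping pairs: Budget Readout & Compliance Session, Design Meeting & Roadmap Workshop, Hiring Debrief & Retrospective Meeting, Sprint Check-in & Vendor Briefing — 4 in total.

4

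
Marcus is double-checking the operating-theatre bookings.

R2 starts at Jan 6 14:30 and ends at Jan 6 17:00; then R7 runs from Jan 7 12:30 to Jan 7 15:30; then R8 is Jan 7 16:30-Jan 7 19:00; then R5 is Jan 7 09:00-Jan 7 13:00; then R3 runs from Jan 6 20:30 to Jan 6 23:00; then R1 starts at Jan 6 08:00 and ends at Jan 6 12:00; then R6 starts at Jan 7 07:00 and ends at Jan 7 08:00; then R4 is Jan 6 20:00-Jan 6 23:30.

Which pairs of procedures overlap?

R3 & R4, R5 & R7

Sorted by start: R1, R2, R4, R3, R6, R5, R7, R8.
R2 starts after R1 ends; R1 is clear from here.
R4 starts after R2 ends; R2 is clear from here.
R3 starts before R4 ends → R4 and R3 overlap.
R6 starts after R4 ends; R4 is clear from here.
R6 starts after R3 ends; R3 is clear from here.
R5 starts after R6 ends; R6 is clear from here.
R7 starts before R5 ends → R5 and R7 overlap.
R8 starts after R5 ends.
R8 starts after R7 ends.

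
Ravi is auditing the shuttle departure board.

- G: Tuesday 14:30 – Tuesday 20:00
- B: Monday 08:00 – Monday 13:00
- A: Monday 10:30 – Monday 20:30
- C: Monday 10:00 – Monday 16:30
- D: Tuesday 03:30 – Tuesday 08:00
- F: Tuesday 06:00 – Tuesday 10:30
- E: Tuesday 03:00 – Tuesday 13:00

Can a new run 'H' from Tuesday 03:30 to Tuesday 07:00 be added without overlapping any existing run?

No — it overlaps D, E, F

B: ends Monday 13:00 at or before H starts Tuesday 03:30 → clear.
C: ends Monday 16:30 at or before H starts Tuesday 03:30 → clear.
A: ends Monday 20:30 at or before H starts Tuesday 03:30 → clear.
E: starts Tuesday 03:00 before H ends Tuesday 07:00, and ends Tuesday 13:00 after H starts Tuesday 03:30 → overlap.
D: starts Tuesday 03:30 before H ends Tuesday 07:00, and ends Tuesday 08:00 after H starts Tuesday 03:30 → overlap.
F: starts Tuesday 06:00 before H ends Tuesday 07:00, and ends Tuesday 10:30 after H starts Tuesday 03:30 → overlap.
G: starts Tuesday 14:30 at or after H ends Tuesday 07:00 → clear.
H overlaps D, E, F.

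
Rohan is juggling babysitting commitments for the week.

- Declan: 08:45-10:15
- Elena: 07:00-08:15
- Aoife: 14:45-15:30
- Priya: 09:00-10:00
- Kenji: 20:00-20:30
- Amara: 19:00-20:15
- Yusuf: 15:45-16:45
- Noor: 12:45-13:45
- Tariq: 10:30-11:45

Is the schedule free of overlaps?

Sorted by start: Elena, Declan, Priya, Tariq, Noor, Aoife, Yusuf, Amara, Kenji.
Declan starts after Elena ends; Elena is clear from here.
Priya starts before Declan ends → Declan and Priya overlap.
That's a conflict, so the schedule is not conflict-free.

No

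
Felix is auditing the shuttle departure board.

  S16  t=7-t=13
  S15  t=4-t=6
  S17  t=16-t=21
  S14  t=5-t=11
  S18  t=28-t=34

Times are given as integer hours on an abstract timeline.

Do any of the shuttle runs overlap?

Yes

Two intervals overlap when each starts before the other ends.
Sorted by start: S15, S14, S16, S17, S18.
S14 starts before S15 ends → S15 and S14 overlap.
That's a conflict, so the schedule is not conflict-free.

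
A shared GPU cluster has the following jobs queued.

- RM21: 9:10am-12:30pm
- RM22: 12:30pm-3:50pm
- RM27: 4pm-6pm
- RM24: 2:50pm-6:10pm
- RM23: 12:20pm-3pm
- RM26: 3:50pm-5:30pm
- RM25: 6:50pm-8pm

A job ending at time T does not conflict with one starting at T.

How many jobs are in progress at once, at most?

3

Sort all start/end points and keep a running count:
9:10am start RM21 → 1
12:20pm start RM23 → 2
12:30pm end RM21 → 1
12:30pm start RM22 → 2
2:50pm start RM24 → 3
3pm end RM23 → 2
3:50pm end RM22 → 1
3:50pm start RM26 → 2
4pm start RM27 → 3
5:30pm end RM26 → 2
6pm end RM27 → 1
6:10pm end RM24 → 0
6:50pm start RM25 → 1
8pm end RM25 → 0
Peak is 3, at 2:50pm (RM22, RM23, RM24).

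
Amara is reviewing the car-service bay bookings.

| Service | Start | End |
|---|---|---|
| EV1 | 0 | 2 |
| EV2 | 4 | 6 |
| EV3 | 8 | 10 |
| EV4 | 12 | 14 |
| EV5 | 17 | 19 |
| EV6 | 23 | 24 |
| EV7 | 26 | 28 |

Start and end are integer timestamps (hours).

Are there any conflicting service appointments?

No

Sorted by start: EV1, EV2, EV3, EV4, EV5, EV6, EV7.
EV2 starts after EV1 ends, so EV1 has no further overlaps.
EV3 starts after EV2 ends, so EV2 has no further overlaps.
EV4 starts after EV3 ends, so EV3 has no further overlaps.
EV5 starts after EV4 ends, so EV4 has no further overlaps.
EV6 starts after EV5 ends, so EV5 has no further overlaps.
EV7 starts after EV6 ends.
Every pair is clear; the schedule has no overlaps.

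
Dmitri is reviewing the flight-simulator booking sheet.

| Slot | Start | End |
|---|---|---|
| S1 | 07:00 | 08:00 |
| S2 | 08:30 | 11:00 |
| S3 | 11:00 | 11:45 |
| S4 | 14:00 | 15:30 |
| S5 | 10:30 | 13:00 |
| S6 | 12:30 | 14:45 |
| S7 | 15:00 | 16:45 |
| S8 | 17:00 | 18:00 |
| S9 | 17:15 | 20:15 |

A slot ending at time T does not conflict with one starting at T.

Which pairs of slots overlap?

Sorted by start: S1, S2, S5, S3, S6, S4, S7, S8, S9.
S2 starts after S1 ends, so nothing later overlaps S1 either.
S5 starts before S2 ends → S2 and S5 overlap.
S3 starts exactly when S2 ends (back-to-back, no overlap), so nothing later overlaps S2 either.
S3 starts before S5 ends → S5 and S3 overlap.
S6 starts before S5 ends → S5 and S6 overlap.
S4 starts after S5 ends, so nothing later overlaps S5 either.
S6 starts after S3 ends, so nothing later overlaps S3 either.
S4 starts before S6 ends → S6 and S4 overlap.
S7 starts after S6 ends, so nothing later overlaps S6 either.
S7 starts before S4 ends → S4 and S7 overlap.
S8 starts after S4 ends, so nothing later overlaps S4 either.
S8 starts after S7 ends, so nothing later overlaps S7 either.
S9 starts before S8 ends → S8 and S9 overlap.

S2 & S5, S3 & S5, S4 & S6, S4 & S7, S5 & S6, S8 & S9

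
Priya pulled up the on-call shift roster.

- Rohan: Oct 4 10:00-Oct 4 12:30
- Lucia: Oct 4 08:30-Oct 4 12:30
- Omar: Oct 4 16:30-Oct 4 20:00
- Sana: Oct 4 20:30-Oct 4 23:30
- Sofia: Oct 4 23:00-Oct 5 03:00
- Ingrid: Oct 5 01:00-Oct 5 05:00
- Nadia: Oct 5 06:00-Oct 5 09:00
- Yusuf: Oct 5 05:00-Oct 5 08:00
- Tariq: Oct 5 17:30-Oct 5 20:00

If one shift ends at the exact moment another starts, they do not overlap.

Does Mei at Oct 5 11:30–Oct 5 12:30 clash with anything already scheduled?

Lucia: ends Oct 4 12:30 at or before Mei starts Oct 5 11:30 → clear.
Rohan: ends Oct 4 12:30 at or before Mei starts Oct 5 11:30 → clear.
Omar: ends Oct 4 20:00 at or before Mei starts Oct 5 11:30 → clear.
Sana: ends Oct 4 23:30 at or before Mei starts Oct 5 11:30 → clear.
Sofia: ends Oct 5 03:00 at or before Mei starts Oct 5 11:30 → clear.
Ingrid: ends Oct 5 05:00 at or before Mei starts Oct 5 11:30 → clear.
Yusuf: ends Oct 5 08:00 at or before Mei starts Oct 5 11:30 → clear.
Nadia: ends Oct 5 09:00 at or before Mei starts Oct 5 11:30 → clear.
Tariq: starts Oct 5 17:30 at or after Mei ends Oct 5 12:30 → clear.

No — it doesn't clash with anything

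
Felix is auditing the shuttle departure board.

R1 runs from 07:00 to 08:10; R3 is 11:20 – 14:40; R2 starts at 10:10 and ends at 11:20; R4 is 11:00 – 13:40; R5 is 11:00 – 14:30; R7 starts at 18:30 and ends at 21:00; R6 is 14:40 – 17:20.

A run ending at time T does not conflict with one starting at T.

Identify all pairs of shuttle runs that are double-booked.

R2 & R4, R2 & R5, R3 & R4, R3 & R5, R4 & R5

Two intervals overlap when each starts before the other ends.
Sorted by start: R1, R2, R4, R5, R3, R6, R7.
R2 starts after R1 ends — done with R1.
R4 starts before R2 ends → R2 and R4 overlap.
R5 starts before R2 ends → R2 and R5 overlap.
R3 starts exactly when R2 ends (back-to-back, no overlap) — done with R2.
R5 starts before R4 ends → R4 and R5 overlap.
R3 starts before R4 ends → R4 and R3 overlap.
R6 starts after R4 ends — done with R4.
R3 starts before R5 ends → R5 and R3 overlap.
R6 starts after R5 ends — done with R5.
R6 starts exactly when R3 ends (back-to-back, no overlap) — done with R3.
R7 starts after R6 ends.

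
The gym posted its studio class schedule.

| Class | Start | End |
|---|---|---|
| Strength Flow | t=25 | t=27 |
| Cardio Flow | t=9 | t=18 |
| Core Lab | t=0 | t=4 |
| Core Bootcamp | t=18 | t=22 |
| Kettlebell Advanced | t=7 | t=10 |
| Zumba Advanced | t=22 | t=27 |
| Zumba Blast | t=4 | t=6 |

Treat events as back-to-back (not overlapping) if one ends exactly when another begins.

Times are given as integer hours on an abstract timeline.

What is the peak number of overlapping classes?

2

Sort all start/end points and keep a running count:
t=0 start Core Lab → 1
t=4 end Core Lab → 0
t=4 start Zumba Blast → 1
t=6 end Zumba Blast → 0
t=7 start Kettlebell Advanced → 1
t=9 start Cardio Flow → 2
t=10 end Kettlebell Advanced → 1
t=18 end Cardio Flow → 0
t=18 start Core Bootcamp → 1
t=22 end Core Bootcamp → 0
t=22 start Zumba Advanced → 1
t=25 start Strength Flow → 2
t=27 end Strength Flow → 1
t=27 end Zumba Advanced → 0
Peak is 2, at t=9 (Cardio Flow, Kettlebell Advanced).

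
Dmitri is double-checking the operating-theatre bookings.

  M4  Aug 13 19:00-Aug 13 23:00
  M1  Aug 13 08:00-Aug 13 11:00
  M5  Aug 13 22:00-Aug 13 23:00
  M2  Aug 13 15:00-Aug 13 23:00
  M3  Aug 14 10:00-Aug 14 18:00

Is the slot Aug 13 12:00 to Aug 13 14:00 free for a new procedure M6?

Yes — the slot is free

M1: ends Aug 13 11:00 at or before M6 starts Aug 13 12:00 → clear.
M2: starts Aug 13 15:00 at or after M6 ends Aug 13 14:00 → clear.
M4: starts Aug 13 19:00 at or after M6 ends Aug 13 14:00 → clear.
M5: starts Aug 13 22:00 at or after M6 ends Aug 13 14:00 → clear.
M3: starts Aug 14 10:00 at or after M6 ends Aug 13 14:00 → clear.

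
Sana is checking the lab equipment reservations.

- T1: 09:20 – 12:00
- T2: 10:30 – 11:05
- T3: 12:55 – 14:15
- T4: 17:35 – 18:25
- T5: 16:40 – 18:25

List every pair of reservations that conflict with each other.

Sorted by start: T1, T2, T3, T5, T4.
T2 starts before T1 ends → T1 and T2 overlap.
T3 starts after T1 ends, so nothing later overlaps T1 either.
T3 starts after T2 ends, so nothing later overlaps T2 either.
T5 starts after T3 ends, so nothing later overlaps T3 either.
T4 starts before T5 ends → T5 and T4 overlap.

T1 & T2, T4 & T5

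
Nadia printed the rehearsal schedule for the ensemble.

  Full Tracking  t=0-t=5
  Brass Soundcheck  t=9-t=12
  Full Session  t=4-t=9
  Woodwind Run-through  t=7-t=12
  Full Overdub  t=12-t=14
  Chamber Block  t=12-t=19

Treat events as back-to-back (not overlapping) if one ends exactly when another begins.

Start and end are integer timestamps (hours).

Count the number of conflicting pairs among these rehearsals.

4

Sorted by start: Full Tracking, Full Session, Woodwind Run-through, Brass Soundcheck, Full Overdub, Chamber Block.
Full Session starts before Full Tracking ends → Full Tracking and Full Session overlap.
Woodwind Run-through starts after Full Tracking ends, so nothing later overlaps Full Tracking either.
Woodwind Run-through starts before Full Session ends → Full Session and Woodwind Run-through overlap.
Brass Soundcheck starts exactly when Full Session ends (back-to-back, no overlap), so nothing later overlaps Full Session either.
Brass Soundcheck starts before Woodwind Run-through ends → Woodwind Run-through and Brass Soundcheck overlap.
Full Overdub starts exactly when Woodwind Run-through ends (back-to-back, no overlap), so nothing later overlaps Woodwind Run-through either.
Full Overdub starts exactly when Brass Soundcheck ends (back-to-back, no overlap), so nothing later overlaps Brass Soundcheck either.
Chamber Block starts before Full Overdub ends → Full Overdub and Chamber Block overlap.
Overlapping pairs: Brass Soundcheck & Woodwind Run-through, Chamber Block & Full Overdub, Full Session & Full Tracking, Full Session & Woodwind Run-through — 4 in total.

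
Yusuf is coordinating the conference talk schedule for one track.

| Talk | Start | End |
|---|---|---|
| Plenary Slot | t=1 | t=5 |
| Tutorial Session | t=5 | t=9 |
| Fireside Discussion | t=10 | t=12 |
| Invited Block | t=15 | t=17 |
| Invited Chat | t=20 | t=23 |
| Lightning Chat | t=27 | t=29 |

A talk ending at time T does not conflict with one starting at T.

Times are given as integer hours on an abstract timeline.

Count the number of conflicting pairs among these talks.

0

Two intervals overlap when each starts before the other ends.
Sorted by start: Plenary Slot, Tutorial Session, Fireside Discussion, Invited Block, Invited Chat, Lightning Chat.
Tutorial Session starts exactly when Plenary Slot ends (back-to-back, no overlap), so Plenary Slot has no further overlaps.
Fireside Discussion starts after Tutorial Session ends, so Tutorial Session has no further overlaps.
Invited Block starts after Fireside Discussion ends, so Fireside Discussion has no further overlaps.
Invited Chat starts after Invited Block ends, so Invited Block has no further overlaps.
Lightning Chat starts after Invited Chat ends.
No pair overlaps.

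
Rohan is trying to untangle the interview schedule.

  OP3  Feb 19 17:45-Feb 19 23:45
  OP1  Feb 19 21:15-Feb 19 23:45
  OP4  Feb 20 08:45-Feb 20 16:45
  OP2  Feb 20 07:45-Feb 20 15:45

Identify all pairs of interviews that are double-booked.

Two intervals overlap when each starts before the other ends.
Sorted by start: OP3, OP1, OP2, OP4.
OP1 starts before OP3 ends → OP3 and OP1 overlap.
OP2 starts after OP3 ends, so nothing later overlaps OP3 either.
OP2 starts after OP1 ends, so nothing later overlaps OP1 either.
OP4 starts before OP2 ends → OP2 and OP4 overlap.

OP1 & OP3, OP2 & OP4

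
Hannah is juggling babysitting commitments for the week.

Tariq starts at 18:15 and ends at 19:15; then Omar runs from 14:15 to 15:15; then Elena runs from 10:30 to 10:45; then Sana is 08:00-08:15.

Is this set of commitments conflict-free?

Yes

Sorted by start: Sana, Elena, Omar, Tariq.
Elena starts after Sana ends; Sana is clear from here.
Omar starts after Elena ends; Elena is clear from here.
Tariq starts after Omar ends.
Every pair is clear; the schedule has no overlaps.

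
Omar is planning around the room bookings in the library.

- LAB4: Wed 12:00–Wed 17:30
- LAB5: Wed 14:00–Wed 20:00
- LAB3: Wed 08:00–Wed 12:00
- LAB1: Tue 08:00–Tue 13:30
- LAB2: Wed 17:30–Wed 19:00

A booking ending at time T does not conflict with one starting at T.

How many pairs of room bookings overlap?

2

Sorted by start: LAB1, LAB3, LAB4, LAB5, LAB2.
LAB3 starts after LAB1 ends; LAB1 is clear from here.
LAB4 starts exactly when LAB3 ends (back-to-back, no overlap); LAB3 is clear from here.
LAB5 starts before LAB4 ends → LAB4 and LAB5 overlap.
LAB2 starts exactly when LAB4 ends (back-to-back, no overlap).
LAB2 starts before LAB5 ends → LAB5 and LAB2 overlap.
Overlapping pairs: LAB2 & LAB5, LAB4 & LAB5 — 2 in total.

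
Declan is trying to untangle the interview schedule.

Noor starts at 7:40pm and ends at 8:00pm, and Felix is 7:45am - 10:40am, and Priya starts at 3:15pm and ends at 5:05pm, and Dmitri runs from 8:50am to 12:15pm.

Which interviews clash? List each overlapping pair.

Two intervals overlap when each starts before the other ends.
Sorted by start: Felix, Dmitri, Priya, Noor.
Dmitri starts before Felix ends → Felix and Dmitri overlap.
Priya starts after Felix ends, so nothing later overlaps Felix either.
Priya starts after Dmitri ends, so nothing later overlaps Dmitri either.
Noor starts after Priya ends.

Dmitri & Felix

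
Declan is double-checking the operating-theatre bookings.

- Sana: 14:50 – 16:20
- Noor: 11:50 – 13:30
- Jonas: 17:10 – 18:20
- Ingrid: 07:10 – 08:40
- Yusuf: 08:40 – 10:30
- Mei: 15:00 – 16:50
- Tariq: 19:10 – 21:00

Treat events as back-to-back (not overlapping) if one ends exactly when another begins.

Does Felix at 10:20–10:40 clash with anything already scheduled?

Ingrid: ends 08:40 at or before Felix starts 10:20 → clear.
Yusuf: starts 08:40 before Felix ends 10:40, and ends 10:30 after Felix starts 10:20 → overlap.
Noor: starts 11:50 at or after Felix ends 10:40 → clear.
Sana: starts 14:50 at or after Felix ends 10:40 → clear.
Mei: starts 15:00 at or after Felix ends 10:40 → clear.
Jonas: starts 17:10 at or after Felix ends 10:40 → clear.
Tariq: starts 19:10 at or after Felix ends 10:40 → clear.
Felix overlaps Yusuf.

Yes — it overlaps Yusuf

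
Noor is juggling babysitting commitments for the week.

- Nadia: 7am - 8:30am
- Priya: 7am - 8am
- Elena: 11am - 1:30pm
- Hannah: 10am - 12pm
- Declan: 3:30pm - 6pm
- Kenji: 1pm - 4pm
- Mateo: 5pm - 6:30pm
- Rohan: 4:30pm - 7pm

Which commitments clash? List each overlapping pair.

Declan & Kenji, Declan & Mateo, Declan & Rohan, Elena & Hannah, Elena & Kenji, Mateo & Rohan, Nadia & Priya

Check each pair: they overlap iff neither finishes before the other starts.
Sorted by start: Nadia, Priya, Hannah, Elena, Kenji, Declan, Rohan, Mateo.
Priya starts before Nadia ends → Nadia and Priya overlap.
Hannah starts after Nadia ends, so nothing later overlaps Nadia either.
Hannah starts after Priya ends, so nothing later overlaps Priya either.
Elena starts before Hannah ends → Hannah and Elena overlap.
Kenji starts after Hannah ends, so nothing later overlaps Hannah either.
Kenji starts before Elena ends → Elena and Kenji overlap.
Declan starts after Elena ends, so nothing later overlaps Elena either.
Declan starts before Kenji ends → Kenji and Declan overlap.
Rohan starts after Kenji ends, so nothing later overlaps Kenji either.
Rohan starts before Declan ends → Declan and Rohan overlap.
Mateo starts before Declan ends → Declan and Mateo overlap.
Mateo starts before Rohan ends → Rohan and Mateo overlap.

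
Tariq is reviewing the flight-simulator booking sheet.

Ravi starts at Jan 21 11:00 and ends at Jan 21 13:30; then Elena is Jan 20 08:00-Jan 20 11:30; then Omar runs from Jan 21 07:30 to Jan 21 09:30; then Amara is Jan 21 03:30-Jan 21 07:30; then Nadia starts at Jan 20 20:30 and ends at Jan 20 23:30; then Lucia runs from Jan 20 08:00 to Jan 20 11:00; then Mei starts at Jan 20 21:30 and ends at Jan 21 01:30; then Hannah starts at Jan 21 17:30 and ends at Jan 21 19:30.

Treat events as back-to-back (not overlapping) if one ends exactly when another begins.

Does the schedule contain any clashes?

Check each pair: they overlap iff neither finishes before the other starts.
Sorted by start: Lucia, Elena, Nadia, Mei, Amara, Omar, Ravi, Hannah.
Elena starts before Lucia ends → Lucia and Elena overlap.
That's a conflict, so the schedule is not conflict-free.

Yes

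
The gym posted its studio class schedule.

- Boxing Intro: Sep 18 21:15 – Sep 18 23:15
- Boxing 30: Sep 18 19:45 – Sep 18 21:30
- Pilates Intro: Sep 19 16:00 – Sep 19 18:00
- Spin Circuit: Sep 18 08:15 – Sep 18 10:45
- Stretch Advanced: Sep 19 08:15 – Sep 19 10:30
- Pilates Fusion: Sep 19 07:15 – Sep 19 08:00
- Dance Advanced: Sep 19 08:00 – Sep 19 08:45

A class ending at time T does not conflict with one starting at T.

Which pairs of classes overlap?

Sorted by start: Spin Circuit, Boxing 30, Boxing Intro, Pilates Fusion, Dance Advanced, Stretch Advanced, Pilates Intro.
Boxing 30 starts after Spin Circuit ends — done with Spin Circuit.
Boxing Intro starts before Boxing 30 ends → Boxing 30 and Boxing Intro overlap.
Pilates Fusion starts after Boxing 30 ends — done with Boxing 30.
Pilates Fusion starts after Boxing Intro ends — done with Boxing Intro.
Dance Advanced starts exactly when Pilates Fusion ends (back-to-back, no overlap) — done with Pilates Fusion.
Stretch Advanced starts before Dance Advanced ends → Dance Advanced and Stretch Advanced overlap.
Pilates Intro starts after Dance Advanced ends.
Pilates Intro starts after Stretch Advanced ends.

Boxing 30 & Boxing Intro, Dance Advanced & Stretch Advanced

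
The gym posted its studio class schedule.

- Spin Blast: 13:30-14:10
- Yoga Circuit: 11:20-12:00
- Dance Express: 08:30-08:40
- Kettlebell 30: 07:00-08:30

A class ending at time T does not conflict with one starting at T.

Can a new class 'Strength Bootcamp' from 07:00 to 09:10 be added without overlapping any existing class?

Kettlebell 30: starts 07:00 before Strength Bootcamp ends 09:10, and ends 08:30 after Strength Bootcamp starts 07:00 → overlap.
Dance Express: starts 08:30 before Strength Bootcamp ends 09:10, and ends 08:40 after Strength Bootcamp starts 07:00 → overlap.
Yoga Circuit: starts 11:20 at or after Strength Bootcamp ends 09:10 → clear.
Spin Blast: starts 13:30 at or after Strength Bootcamp ends 09:10 → clear.
Strength Bootcamp overlaps Kettlebell 30, Dance Express.

No — it overlaps Dance Express, Kettlebell 30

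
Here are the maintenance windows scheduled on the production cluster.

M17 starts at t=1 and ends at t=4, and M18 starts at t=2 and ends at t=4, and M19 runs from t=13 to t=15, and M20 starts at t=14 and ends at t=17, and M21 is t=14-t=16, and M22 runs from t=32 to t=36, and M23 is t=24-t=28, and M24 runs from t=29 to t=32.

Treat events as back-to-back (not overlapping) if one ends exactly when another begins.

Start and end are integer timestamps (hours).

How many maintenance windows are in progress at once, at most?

3

Walk through starts and ends in time order (an end at T is processed before a start at T):
t=1 start M17 → 1
t=2 start M18 → 2
t=4 end M17 → 1
t=4 end M18 → 0
t=13 start M19 → 1
t=14 start M20 → 2
t=14 start M21 → 3
t=15 end M19 → 2
t=16 end M21 → 1
t=17 end M20 → 0
t=24 start M23 → 1
t=28 end M23 → 0
t=29 start M24 → 1
t=32 end M24 → 0
t=32 start M22 → 1
t=36 end M22 → 0
Peak is 3, at t=14 (M19, M20, M21).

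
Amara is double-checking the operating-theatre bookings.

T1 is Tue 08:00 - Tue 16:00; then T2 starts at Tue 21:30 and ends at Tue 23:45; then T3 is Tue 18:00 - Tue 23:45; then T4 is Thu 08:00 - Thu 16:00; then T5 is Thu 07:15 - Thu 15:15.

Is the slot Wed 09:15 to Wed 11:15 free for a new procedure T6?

T1: ends Tue 16:00 at or before T6 starts Wed 09:15 → clear.
T3: ends Tue 23:45 at or before T6 starts Wed 09:15 → clear.
T2: ends Tue 23:45 at or before T6 starts Wed 09:15 → clear.
T5: starts Thu 07:15 at or after T6 ends Wed 11:15 → clear.
T4: starts Thu 08:00 at or after T6 ends Wed 11:15 → clear.

Yes — the slot is free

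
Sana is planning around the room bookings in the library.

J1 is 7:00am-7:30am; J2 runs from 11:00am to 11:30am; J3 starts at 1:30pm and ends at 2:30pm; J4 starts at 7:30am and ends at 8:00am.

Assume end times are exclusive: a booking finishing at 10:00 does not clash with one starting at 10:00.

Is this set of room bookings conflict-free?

Yes

Check each pair: they overlap iff neither finishes before the other starts.
Sorted by start: J1, J4, J2, J3.
J4 starts exactly when J1 ends (back-to-back, no overlap), so J1 has no further overlaps.
J2 starts after J4 ends, so J4 has no further overlaps.
J3 starts after J2 ends.
Every pair is clear; the schedule has no overlaps.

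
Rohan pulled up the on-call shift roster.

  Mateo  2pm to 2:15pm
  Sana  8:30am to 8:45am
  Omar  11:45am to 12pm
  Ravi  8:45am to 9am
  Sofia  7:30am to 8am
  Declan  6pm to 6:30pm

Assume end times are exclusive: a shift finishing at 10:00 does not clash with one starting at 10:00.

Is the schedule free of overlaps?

Yes

Two intervals overlap when each starts before the other ends.
Sorted by start: Sofia, Sana, Ravi, Omar, Mateo, Declan.
Sana starts after Sofia ends, so Sofia has no further overlaps.
Ravi starts exactly when Sana ends (back-to-back, no overlap), so Sana has no further overlaps.
Omar starts after Ravi ends, so Ravi has no further overlaps.
Mateo starts after Omar ends, so Omar has no further overlaps.
Declan starts after Mateo ends.
Every pair is clear; the schedule has no overlaps.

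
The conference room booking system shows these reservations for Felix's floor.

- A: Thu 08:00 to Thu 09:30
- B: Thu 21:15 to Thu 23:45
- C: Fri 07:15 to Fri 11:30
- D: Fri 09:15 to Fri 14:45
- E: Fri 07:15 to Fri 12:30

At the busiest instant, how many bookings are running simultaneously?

3

Sweep the timeline, counting +1 at each start and −1 at each end (ends before starts at a tie):
Thu 08:00 start A → 1
Thu 09:30 end A → 0
Thu 21:15 start B → 1
Thu 23:45 end B → 0
Fri 07:15 start C → 1
Fri 07:15 start E → 2
Fri 09:15 start D → 3
Fri 11:30 end C → 2
Fri 12:30 end E → 1
Fri 14:45 end D → 0
Peak is 3, at Fri 09:15 (C, D, E).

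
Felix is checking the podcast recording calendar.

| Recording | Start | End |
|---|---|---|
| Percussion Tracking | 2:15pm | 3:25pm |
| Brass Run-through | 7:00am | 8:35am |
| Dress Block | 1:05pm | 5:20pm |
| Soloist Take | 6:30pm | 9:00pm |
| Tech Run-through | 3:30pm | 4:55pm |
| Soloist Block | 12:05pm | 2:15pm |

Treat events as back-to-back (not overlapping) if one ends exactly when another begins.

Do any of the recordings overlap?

Yes

Sorted by start: Brass Run-through, Soloist Block, Dress Block, Percussion Tracking, Tech Run-through, Soloist Take.
Soloist Block starts after Brass Run-through ends; Brass Run-through is clear from here.
Dress Block starts before Soloist Block ends → Soloist Block and Dress Block overlap.
That's a conflict, so the schedule is not conflict-free.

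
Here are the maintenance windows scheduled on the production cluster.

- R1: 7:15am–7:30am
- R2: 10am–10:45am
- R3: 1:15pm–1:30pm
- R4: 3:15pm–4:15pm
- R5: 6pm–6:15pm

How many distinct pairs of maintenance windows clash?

Check each pair: they overlap iff neither finishes before the other starts.
Sorted by start: R1, R2, R3, R4, R5.
R2 starts after R1 ends, so R1 has no further overlaps.
R3 starts after R2 ends, so R2 has no further overlaps.
R4 starts after R3 ends, so R3 has no further overlaps.
R5 starts after R4 ends.
No pair overlaps.

0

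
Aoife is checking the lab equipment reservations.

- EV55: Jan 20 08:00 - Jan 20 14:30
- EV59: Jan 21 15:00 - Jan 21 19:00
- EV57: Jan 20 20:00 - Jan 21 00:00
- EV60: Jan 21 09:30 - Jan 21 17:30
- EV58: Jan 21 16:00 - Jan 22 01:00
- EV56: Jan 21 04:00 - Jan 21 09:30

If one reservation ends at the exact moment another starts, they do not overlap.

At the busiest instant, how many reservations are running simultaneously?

Walk through starts and ends in time order (an end at T is processed before a start at T):
Jan 20 08:00 start EV55 → 1
Jan 20 14:30 end EV55 → 0
Jan 20 20:00 start EV57 → 1
Jan 21 00:00 end EV57 → 0
Jan 21 04:00 start EV56 → 1
Jan 21 09:30 end EV56 → 0
Jan 21 09:30 start EV60 → 1
Jan 21 15:00 start EV59 → 2
Jan 21 16:00 start EV58 → 3
Jan 21 17:30 end EV60 → 2
Jan 21 19:00 end EV59 → 1
Jan 22 01:00 end EV58 → 0
Peak is 3, at Jan 21 16:00 (EV58, EV59, EV60).

3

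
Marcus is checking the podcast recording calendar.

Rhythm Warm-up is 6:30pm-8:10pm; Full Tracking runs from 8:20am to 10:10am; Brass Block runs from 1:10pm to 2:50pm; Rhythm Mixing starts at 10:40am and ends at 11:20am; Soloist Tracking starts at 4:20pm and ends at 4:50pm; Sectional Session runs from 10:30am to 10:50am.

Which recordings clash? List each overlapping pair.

Rhythm Mixing & Sectional Session

Check each pair: they overlap iff neither finishes before the other starts.
Sorted by start: Full Tracking, Sectional Session, Rhythm Mixing, Brass Block, Soloist Tracking, Rhythm Warm-up.
Sectional Session starts after Full Tracking ends, so Full Tracking has no further overlaps.
Rhythm Mixing starts before Sectional Session ends → Sectional Session and Rhythm Mixing overlap.
Brass Block starts after Sectional Session ends, so Sectional Session has no further overlaps.
Brass Block starts after Rhythm Mixing ends, so Rhythm Mixing has no further overlaps.
Soloist Tracking starts after Brass Block ends, so Brass Block has no further overlaps.
Rhythm Warm-up starts after Soloist Tracking ends.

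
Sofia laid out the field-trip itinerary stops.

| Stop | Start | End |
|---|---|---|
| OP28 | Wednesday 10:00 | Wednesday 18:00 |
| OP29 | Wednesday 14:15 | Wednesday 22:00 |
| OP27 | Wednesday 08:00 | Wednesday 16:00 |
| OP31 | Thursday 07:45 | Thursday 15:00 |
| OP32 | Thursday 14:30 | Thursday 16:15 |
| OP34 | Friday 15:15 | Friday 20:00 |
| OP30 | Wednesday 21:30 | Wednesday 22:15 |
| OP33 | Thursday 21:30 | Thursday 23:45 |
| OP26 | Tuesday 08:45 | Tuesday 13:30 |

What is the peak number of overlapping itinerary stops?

Sweep the timeline, counting +1 at each start and −1 at each end (ends before starts at a tie):
Tuesday 08:45 start OP26 → 1
Tuesday 13:30 end OP26 → 0
Wednesday 08:00 start OP27 → 1
Wednesday 10:00 start OP28 → 2
Wednesday 14:15 start OP29 → 3
Wednesday 16:00 end OP27 → 2
Wednesday 18:00 end OP28 → 1
Wednesday 21:30 start OP30 → 2
Wednesday 22:00 end OP29 → 1
Wednesday 22:15 end OP30 → 0
Thursday 07:45 start OP31 → 1
Thursday 14:30 start OP32 → 2
Thursday 15:00 end OP31 → 1
Thursday 16:15 end OP32 → 0
Thursday 21:30 start OP33 → 1
Thursday 23:45 end OP33 → 0
Friday 15:15 start OP34 → 1
Friday 20:00 end OP34 → 0
Peak is 3, at Wednesday 14:15 (OP27, OP28, OP29).

3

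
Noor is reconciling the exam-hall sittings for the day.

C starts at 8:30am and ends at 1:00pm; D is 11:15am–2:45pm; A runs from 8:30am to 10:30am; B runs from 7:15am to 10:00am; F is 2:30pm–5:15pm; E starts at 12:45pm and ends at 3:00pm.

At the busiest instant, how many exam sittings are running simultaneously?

3

Sweep the timeline, counting +1 at each start and −1 at each end (ends before starts at a tie):
7:15am start B → 1
8:30am start A → 2
8:30am start C → 3
10:00am end B → 2
10:30am end A → 1
11:15am start D → 2
12:45pm start E → 3
1:00pm end C → 2
2:30pm start F → 3
2:45pm end D → 2
3:00pm end E → 1
5:15pm end F → 0
Peak is 3, at 8:30am (A, B, C).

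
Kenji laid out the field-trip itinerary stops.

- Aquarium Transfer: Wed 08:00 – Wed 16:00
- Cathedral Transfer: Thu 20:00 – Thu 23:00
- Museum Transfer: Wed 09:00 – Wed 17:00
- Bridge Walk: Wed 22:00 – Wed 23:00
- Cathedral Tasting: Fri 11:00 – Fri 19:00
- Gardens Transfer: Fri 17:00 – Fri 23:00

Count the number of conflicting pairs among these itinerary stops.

Sorted by start: Aquarium Transfer, Museum Transfer, Bridge Walk, Cathedral Transfer, Cathedral Tasting, Gardens Transfer.
Museum Transfer starts before Aquarium Transfer ends → Aquarium Transfer and Museum Transfer overlap.
Bridge Walk starts after Aquarium Transfer ends — done with Aquarium Transfer.
Bridge Walk starts after Museum Transfer ends — done with Museum Transfer.
Cathedral Transfer starts after Bridge Walk ends — done with Bridge Walk.
Cathedral Tasting starts after Cathedral Transfer ends — done with Cathedral Transfer.
Gardens Transfer starts before Cathedral Tasting ends → Cathedral Tasting and Gardens Transfer overlap.
Overlapping pairs: Aquarium Transfer & Museum Transfer, Cathedral Tasting & Gardens Transfer — 2 in total.

2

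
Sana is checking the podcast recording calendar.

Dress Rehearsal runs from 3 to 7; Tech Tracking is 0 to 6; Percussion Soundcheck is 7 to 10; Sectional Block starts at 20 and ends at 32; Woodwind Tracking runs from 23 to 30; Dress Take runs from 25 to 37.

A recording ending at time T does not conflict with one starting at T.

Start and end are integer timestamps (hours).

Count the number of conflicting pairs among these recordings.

Check each pair: they overlap iff neither finishes before the other starts.
Sorted by start: Tech Tracking, Dress Rehearsal, Percussion Soundcheck, Sectional Block, Woodwind Tracking, Dress Take.
Dress Rehearsal starts before Tech Tracking ends → Tech Tracking and Dress Rehearsal overlap.
Percussion Soundcheck starts after Tech Tracking ends, so nothing later overlaps Tech Tracking either.
Percussion Soundcheck starts exactly when Dress Rehearsal ends (back-to-back, no overlap), so nothing later overlaps Dress Rehearsal either.
Sectional Block starts after Percussion Soundcheck ends, so nothing later overlaps Percussion Soundcheck either.
Woodwind Tracking starts before Sectional Block ends → Sectional Block and Woodwind Tracking overlap.
Dress Take starts before Sectional Block ends → Sectional Block and Dress Take overlap.
Dress Take starts before Woodwind Tracking ends → Woodwind Tracking and Dress Take overlap.
Overlapping pairs: Dress Rehearsal & Tech Tracking, Dress Take & Sectional Block, Dress Take & Woodwind Tracking, Sectional Block & Woodwind Tracking — 4 in total.

4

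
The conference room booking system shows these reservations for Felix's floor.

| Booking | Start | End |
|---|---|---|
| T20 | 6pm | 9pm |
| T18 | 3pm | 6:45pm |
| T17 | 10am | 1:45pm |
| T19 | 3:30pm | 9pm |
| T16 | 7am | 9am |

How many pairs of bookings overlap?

3

Sorted by start: T16, T17, T18, T19, T20.
T17 starts after T16 ends — done with T16.
T18 starts after T17 ends — done with T17.
T19 starts before T18 ends → T18 and T19 overlap.
T20 starts before T18 ends → T18 and T20 overlap.
T20 starts before T19 ends → T19 and T20 overlap.
Overlapping pairs: T18 & T19, T18 & T20, T19 & T20 — 3 in total.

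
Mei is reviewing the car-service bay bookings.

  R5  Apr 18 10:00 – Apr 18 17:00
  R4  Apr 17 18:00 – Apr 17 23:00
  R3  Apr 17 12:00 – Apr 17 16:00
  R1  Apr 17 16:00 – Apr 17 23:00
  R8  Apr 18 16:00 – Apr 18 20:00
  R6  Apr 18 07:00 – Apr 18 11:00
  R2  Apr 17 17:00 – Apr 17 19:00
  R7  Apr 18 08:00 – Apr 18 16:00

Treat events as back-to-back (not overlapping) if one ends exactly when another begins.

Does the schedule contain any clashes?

Yes

Sorted by start: R3, R1, R2, R4, R6, R7, R5, R8.
R1 starts exactly when R3 ends (back-to-back, no overlap); R3 is clear from here.
R2 starts before R1 ends → R1 and R2 overlap.
That's a conflict, so the schedule is not conflict-free.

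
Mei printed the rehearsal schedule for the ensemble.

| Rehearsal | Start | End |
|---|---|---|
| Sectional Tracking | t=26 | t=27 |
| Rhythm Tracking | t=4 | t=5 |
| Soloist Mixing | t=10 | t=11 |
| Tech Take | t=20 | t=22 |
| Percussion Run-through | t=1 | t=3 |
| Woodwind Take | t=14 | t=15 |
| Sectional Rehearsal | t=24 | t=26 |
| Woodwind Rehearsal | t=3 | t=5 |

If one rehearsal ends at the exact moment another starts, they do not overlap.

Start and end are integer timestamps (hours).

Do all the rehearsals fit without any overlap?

Sorted by start: Percussion Run-through, Woodwind Rehearsal, Rhythm Tracking, Soloist Mixing, Woodwind Take, Tech Take, Sectional Rehearsal, Sectional Tracking.
Woodwind Rehearsal starts exactly when Percussion Run-through ends (back-to-back, no overlap), so nothing later overlaps Percussion Run-through either.
Rhythm Tracking starts before Woodwind Rehearsal ends → Woodwind Rehearsal and Rhythm Tracking overlap.
That's a conflict, so the schedule is not conflict-free.

No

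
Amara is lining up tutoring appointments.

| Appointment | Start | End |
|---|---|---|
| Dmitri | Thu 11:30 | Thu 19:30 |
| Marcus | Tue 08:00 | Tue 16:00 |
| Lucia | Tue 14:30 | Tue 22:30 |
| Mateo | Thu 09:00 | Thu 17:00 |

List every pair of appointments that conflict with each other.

Check each pair: they overlap iff neither finishes before the other starts.
Sorted by start: Marcus, Lucia, Mateo, Dmitri.
Lucia starts before Marcus ends → Marcus and Lucia overlap.
Mateo starts after Marcus ends, so nothing later overlaps Marcus either.
Mateo starts after Lucia ends, so nothing later overlaps Lucia either.
Dmitri starts before Mateo ends → Mateo and Dmitri overlap.

Dmitri & Mateo, Lucia & Marcus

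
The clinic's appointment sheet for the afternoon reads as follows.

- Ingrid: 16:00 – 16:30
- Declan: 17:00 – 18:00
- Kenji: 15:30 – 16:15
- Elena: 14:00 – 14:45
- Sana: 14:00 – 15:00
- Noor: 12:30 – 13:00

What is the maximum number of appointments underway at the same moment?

2

Sweep the timeline, counting +1 at each start and −1 at each end (ends before starts at a tie):
12:30 start Noor → 1
13:00 end Noor → 0
14:00 start Elena → 1
14:00 start Sana → 2
14:45 end Elena → 1
15:00 end Sana → 0
15:30 start Kenji → 1
16:00 start Ingrid → 2
16:15 end Kenji → 1
16:30 end Ingrid → 0
17:00 start Declan → 1
18:00 end Declan → 0
Peak is 2, at 14:00 (Elena, Sana).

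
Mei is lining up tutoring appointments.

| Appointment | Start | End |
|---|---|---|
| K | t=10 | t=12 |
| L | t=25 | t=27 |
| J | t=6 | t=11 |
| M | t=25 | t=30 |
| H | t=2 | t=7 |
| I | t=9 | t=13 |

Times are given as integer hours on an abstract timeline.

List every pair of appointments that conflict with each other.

Sorted by start: H, J, I, K, L, M.
J starts before H ends → H and J overlap.
I starts after H ends — done with H.
I starts before J ends → J and I overlap.
K starts before J ends → J and K overlap.
L starts after J ends — done with J.
K starts before I ends → I and K overlap.
L starts after I ends — done with I.
L starts after K ends — done with K.
M starts before L ends → L and M overlap.

H & J, I & J, I & K, J & K, L & M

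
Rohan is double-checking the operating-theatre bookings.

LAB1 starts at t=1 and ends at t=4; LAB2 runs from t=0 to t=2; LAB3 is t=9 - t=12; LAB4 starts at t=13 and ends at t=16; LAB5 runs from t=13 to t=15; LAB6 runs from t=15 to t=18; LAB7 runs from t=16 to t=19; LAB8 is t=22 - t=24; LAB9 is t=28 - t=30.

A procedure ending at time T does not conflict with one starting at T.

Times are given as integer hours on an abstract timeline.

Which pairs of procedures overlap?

LAB1 & LAB2, LAB4 & LAB5, LAB4 & LAB6, LAB6 & LAB7

Sorted by start: LAB2, LAB1, LAB3, LAB4, LAB5, LAB6, LAB7, LAB8, LAB9.
LAB1 starts before LAB2 ends → LAB2 and LAB1 overlap.
LAB3 starts after LAB2 ends, so nothing later overlaps LAB2 either.
LAB3 starts after LAB1 ends, so nothing later overlaps LAB1 either.
LAB4 starts after LAB3 ends, so nothing later overlaps LAB3 either.
LAB5 starts before LAB4 ends → LAB4 and LAB5 overlap.
LAB6 starts before LAB4 ends → LAB4 and LAB6 overlap.
LAB7 starts exactly when LAB4 ends (back-to-back, no overlap), so nothing later overlaps LAB4 either.
LAB6 starts exactly when LAB5 ends (back-to-back, no overlap), so nothing later overlaps LAB5 either.
LAB7 starts before LAB6 ends → LAB6 and LAB7 overlap.
LAB8 starts after LAB6 ends, so nothing later overlaps LAB6 either.
LAB8 starts after LAB7 ends, so nothing later overlaps LAB7 either.
LAB9 starts after LAB8 ends.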